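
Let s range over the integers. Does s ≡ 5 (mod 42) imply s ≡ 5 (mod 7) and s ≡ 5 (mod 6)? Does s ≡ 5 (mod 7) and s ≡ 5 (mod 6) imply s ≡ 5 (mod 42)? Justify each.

Both directions hold; the statement is true.

(⟸) If s ≡ 5 (mod 7) and s ≡ 5 (mod 6), then by the Chinese remainder theorem s ≡ 5 (mod 42). This is exactly s ≡ 5 (mod 42).

(⟹) Suppose s ≡ 5 (mod 42); write s = 42j + 5. Since 7 ∣ 42, reducing mod 7 gives s ≡ 5 (mod 7); since 6 ∣ 42, reducing mod 6 gives s ≡ 5 (mod 6).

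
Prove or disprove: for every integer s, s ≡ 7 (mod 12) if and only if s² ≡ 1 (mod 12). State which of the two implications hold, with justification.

[⇒] Suppose s ≡ 7 (mod 12). Write s = 12j + 7. Then (12j + 7)² = 144j² + 168j + 49 = 12(12j² + 14j + 4) + 1, so s² ≡ 1 (mod 12).

[⇐] This fails: take s = 1. Then 1² = 1 ≡ 1 (mod 12), yet 1 ≡ 1 (mod 12), not 7.

(⇒) holds; (⇐) fails.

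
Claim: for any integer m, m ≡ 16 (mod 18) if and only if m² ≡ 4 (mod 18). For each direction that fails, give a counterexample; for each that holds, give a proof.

The forward direction holds; the converse fails.

(⟸) This fails: take m = 2. Then 2² = 4 ≡ 4 (mod 18), yet 2 ≡ 2 (mod 18), not 16.

(⟹) Suppose m ≡ 16 (mod 18). Write m = 18j + 16. Then (18j + 16)² = 324j² + 576j + 256 = 18(18j² + 32j + 14) + 4, so m² ≡ 4 (mod 18).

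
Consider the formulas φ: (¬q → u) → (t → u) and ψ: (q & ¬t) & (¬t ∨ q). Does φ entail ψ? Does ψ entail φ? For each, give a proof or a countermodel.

Only the converse holds.

Forward direction. This fails. Under t = F, u = F, q = F, the left side is true but the right side is false.

Converse. Assume the antecedent. If t is true, the antecedent cannot hold. If t is false, (¬q → u) → (t → u) reduces to true regardless of the other variables. Either way (¬q → u) → (t → u) holds.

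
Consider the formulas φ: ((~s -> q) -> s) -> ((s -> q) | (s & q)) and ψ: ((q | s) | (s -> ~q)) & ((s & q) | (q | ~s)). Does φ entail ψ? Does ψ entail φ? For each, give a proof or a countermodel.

Equivalent; both directions hold.

(⟹) Assume the antecedent. If q is true, the consequent reduces to true regardless of the other variables. If q is false, the antecedent forces (q = F, s = F), and the consequent holds there. Either way the consequent holds.

(⟸) Assume the antecedent. If q is true, the consequent reduces to true regardless of the other variables. If q is false, the antecedent forces (q = F, s = F), and the consequent holds there. Either way the consequent holds.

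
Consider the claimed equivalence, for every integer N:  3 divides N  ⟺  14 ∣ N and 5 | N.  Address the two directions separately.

[⇒] This fails: take N = 3. Certainly 3 ∣ 3, but 14 ∤ 3.

[⇐] This fails: take N = 70. Both 14 ∣ 70 and 5 ∣ 70, yet 70 is not a multiple of 3 (since 70 = 23·3 + 1), so 3 ∤ 70.

(⇒) fails and (⇐) fails.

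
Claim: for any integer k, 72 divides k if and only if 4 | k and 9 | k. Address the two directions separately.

(→) If 72 ∣ k, write k = 72q. Since 72 = 18·4, k = 4·(18q), so 4 ∣ k; and since 72 = 8·9, k = 9·(8q), so 9 ∣ k.

(←) This fails: take k = 36. Both 4 ∣ 36 and 9 ∣ 36, yet 36 is not a multiple of 72 (since 36 = 0·72 + 36), so 72 ∤ 36.

The forward direction holds; the converse fails.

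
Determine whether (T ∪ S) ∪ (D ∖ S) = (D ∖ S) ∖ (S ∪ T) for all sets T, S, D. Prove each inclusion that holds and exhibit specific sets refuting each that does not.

Forward inclusion. This inclusion fails. Take T = {1}, S = ∅, D = ∅; then 1 ∈ (T ∪ S) ∪ (D ∖ S) but 1 ∉ (D ∖ S) ∖ (S ∪ T).

Reverse inclusion. Let x ∈ (D ∖ S) ∖ (S ∪ T). Then x ∈ D and x ∉ T, S, from which x ∈ (T ∪ S) ∪ (D ∖ S).

Only the reverse inclusion holds.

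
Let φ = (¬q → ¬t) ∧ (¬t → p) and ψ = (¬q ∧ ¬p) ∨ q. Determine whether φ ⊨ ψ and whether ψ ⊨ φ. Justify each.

(⟹) This fails. Under t = F, q = F, p = T, the left side is true but the right side is false.

(⟸) This fails. Under t = F, q = F, p = F, the left side is false but the right side is true.

Neither direction holds.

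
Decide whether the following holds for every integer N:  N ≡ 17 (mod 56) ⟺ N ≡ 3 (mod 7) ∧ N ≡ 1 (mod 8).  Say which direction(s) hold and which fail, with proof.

[⇒] Suppose N ≡ 17 (mod 56); write N = 56j + 17. Since 7 ∣ 56, reducing mod 7 gives N ≡ 17 ≡ 3 (mod 7); since 8 ∣ 56, reducing mod 8 gives N ≡ 17 ≡ 1 (mod 8).

[⇐] Conversely, if N ≡ 3 (mod 7) and N ≡ 1 (mod 8), then by the Chinese remainder theorem N ≡ 17 (mod 56). This is exactly N ≡ 17 (mod 56).

Both directions hold.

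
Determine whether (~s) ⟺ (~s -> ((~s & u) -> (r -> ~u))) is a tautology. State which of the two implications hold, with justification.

Forward direction. This fails. Under r = T, u = T, s = F, the left side is true but the right side is false.

Converse. This fails. Under r = F, u = F, s = T, the left side is false but the right side is true.

Neither implication holds.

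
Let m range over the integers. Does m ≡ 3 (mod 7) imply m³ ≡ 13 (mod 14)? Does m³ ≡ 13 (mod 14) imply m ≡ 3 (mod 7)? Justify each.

Neither direction holds.

Forward direction. This fails: take m = 10. Then 10 ≡ 3 (mod 7), but 10³ = 1000 ≡ 6 (mod 14), not 13.

Converse. This fails: take m = 5. Then 5³ = 125 ≡ 13 (mod 14), yet 5 ≡ 5 (mod 7), not 3.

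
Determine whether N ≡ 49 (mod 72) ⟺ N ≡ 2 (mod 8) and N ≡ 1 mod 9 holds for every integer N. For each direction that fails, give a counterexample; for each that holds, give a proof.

Both directions fail.

(⟹) This fails: N = 49 gives 49 ≡ 49 (mod 72) but 49 ≡ 1 (mod 8), so the conjunction on the right does not hold.

(⟸) This fails: N = 10 satisfies both congruences on the right (10 ≡ 2 mod 8 and 10 ≡ 1 mod 9) yet 10 ≡ 10 (mod 72), not 49.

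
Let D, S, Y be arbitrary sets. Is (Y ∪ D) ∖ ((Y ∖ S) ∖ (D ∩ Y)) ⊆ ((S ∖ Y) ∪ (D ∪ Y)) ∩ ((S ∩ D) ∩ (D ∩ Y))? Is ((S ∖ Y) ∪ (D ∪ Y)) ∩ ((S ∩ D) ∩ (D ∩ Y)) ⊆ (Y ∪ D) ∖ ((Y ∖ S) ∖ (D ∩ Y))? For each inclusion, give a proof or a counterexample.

(⊆) fails; (⊇) holds.

(⊆) This inclusion fails. Take D = {1}, S = ∅, Y = ∅; then 1 ∈ (Y ∪ D) ∖ ((Y ∖ S) ∖ (D ∩ Y)) but 1 ∉ ((S ∖ Y) ∪ (D ∪ Y)) ∩ ((S ∩ D) ∩ (D ∩ Y)).

(⊇) Let x ∈ ((S ∖ Y) ∪ (D ∪ Y)) ∩ ((S ∩ D) ∩ (D ∩ Y)). Then x ∈ D ∩ S ∩ Y, from which x ∈ (Y ∪ D) ∖ ((Y ∖ S) ∖ (D ∩ Y)).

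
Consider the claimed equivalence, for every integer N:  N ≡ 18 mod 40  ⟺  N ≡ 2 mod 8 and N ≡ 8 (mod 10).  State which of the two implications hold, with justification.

(←) If N ≡ 2 (mod 8) and N ≡ 8 (mod 10), then by the Chinese remainder theorem N ≡ 18 (mod 40). This is exactly N ≡ 18 (mod 40).

(→) Suppose N ≡ 18 (mod 40); write N = 40j + 18. Since 8 ∣ 40, reducing mod 8 gives N ≡ 18 ≡ 2 (mod 8); since 10 ∣ 40, reducing mod 10 gives N ≡ 18 ≡ 8 (mod 10).

The biconditional holds.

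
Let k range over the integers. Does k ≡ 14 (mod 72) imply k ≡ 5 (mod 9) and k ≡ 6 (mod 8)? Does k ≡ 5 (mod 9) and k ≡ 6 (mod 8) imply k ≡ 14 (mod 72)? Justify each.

(→) Suppose k ≡ 14 (mod 72); write k = 72j + 14. Since 9 ∣ 72, reducing mod 9 gives k ≡ 14 ≡ 5 (mod 9); since 8 ∣ 72, reducing mod 8 gives k ≡ 14 ≡ 6 (mod 8).

(←) Conversely, if k ≡ 5 (mod 9) and k ≡ 6 (mod 8), then by the Chinese remainder theorem k ≡ 14 (mod 72). This is exactly k ≡ 14 (mod 72).

The biconditional holds.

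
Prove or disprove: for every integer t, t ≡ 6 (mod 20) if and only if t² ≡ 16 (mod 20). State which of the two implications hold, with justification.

Not equivalent: only (⇒) holds.

(→) Suppose t ≡ 6 (mod 20). Write t = 20j + 6. Then (20j + 6)² = 400j² + 240j + 36 = 20(20j² + 12j + 1) + 16, so t² ≡ 16 (mod 20).

(←) This fails: take t = 4. Then 4² = 16 ≡ 16 (mod 20), yet 4 ≡ 4 (mod 20), not 6.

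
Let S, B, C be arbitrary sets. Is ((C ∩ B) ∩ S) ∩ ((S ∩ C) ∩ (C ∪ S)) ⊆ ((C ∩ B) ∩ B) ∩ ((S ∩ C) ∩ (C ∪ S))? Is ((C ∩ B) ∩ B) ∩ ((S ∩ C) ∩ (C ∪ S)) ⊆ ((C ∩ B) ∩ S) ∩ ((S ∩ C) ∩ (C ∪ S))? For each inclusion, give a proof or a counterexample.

Both inclusions hold; the sets are equal.

Forward inclusion. Let x ∈ ((C ∩ B) ∩ S) ∩ ((S ∩ C) ∩ (C ∪ S)). Then x ∈ S ∩ B ∩ C, from which x ∈ ((C ∩ B) ∩ B) ∩ ((S ∩ C) ∩ (C ∪ S)).

Reverse inclusion. Let x ∈ ((C ∩ B) ∩ B) ∩ ((S ∩ C) ∩ (C ∪ S)). Then x ∈ S ∩ B ∩ C, from which x ∈ ((C ∩ B) ∩ S) ∩ ((S ∩ C) ∩ (C ∪ S)).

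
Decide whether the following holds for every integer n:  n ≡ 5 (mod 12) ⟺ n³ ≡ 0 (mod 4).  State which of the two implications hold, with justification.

[⇒] This fails: take n = 5. Then 5 ≡ 5 (mod 12), but 5³ = 125 ≡ 1 (mod 4), not 0.

[⇐] This fails: take n = 0. Then 0³ = 0 ≡ 0 (mod 4), yet 0 ≡ 0 (mod 12), not 5.

Neither direction holds.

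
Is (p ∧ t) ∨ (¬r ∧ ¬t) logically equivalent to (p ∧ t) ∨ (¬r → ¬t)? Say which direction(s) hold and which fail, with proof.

(→) Assume the antecedent. If p is true, (p ∧ t) ∨ (¬r → ¬t) reduces to true regardless of the other variables. If p is false, the antecedent forces (p = F, t = F, r = F), and (p ∧ t) ∨ (¬r → ¬t) holds there. Either way (p ∧ t) ∨ (¬r → ¬t) holds.

(←) This fails. Under p = F, t = F, r = T, the left side is false but the right side is true.

(⇒) holds; (⇐) fails.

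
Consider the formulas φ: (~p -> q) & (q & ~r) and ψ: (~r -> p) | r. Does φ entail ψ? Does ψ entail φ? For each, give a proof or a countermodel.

(⇒) fails and (⇐) fails.

[⇒] This fails. Under r = F, q = T, p = F, the left side is true but the right side is false.

[⇐] This fails. Under r = T, q = F, p = F, the left side is false but the right side is true.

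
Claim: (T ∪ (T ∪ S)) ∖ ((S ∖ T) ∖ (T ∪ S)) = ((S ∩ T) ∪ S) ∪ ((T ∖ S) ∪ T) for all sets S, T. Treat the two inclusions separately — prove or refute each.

(⊆) Let x ∈ (T ∪ (T ∪ S)) ∖ ((S ∖ T) ∖ (T ∪ S)). Then either x ∈ S and x ∉ T; or x ∈ T and x ∉ S; or x ∈ S ∩ T. In each case x ∈ ((S ∩ T) ∪ S) ∪ ((T ∖ S) ∪ T), so (T ∪ (T ∪ S)) ∖ ((S ∖ T) ∖ (T ∪ S)) ⊆ ((S ∩ T) ∪ S) ∪ ((T ∖ S) ∪ T).

(⊇) Let x ∈ ((S ∩ T) ∪ S) ∪ ((T ∖ S) ∪ T). Then either x ∈ S and x ∉ T; or x ∈ T and x ∉ S; or x ∈ S ∩ T. In each case x ∈ (T ∪ (T ∪ S)) ∖ ((S ∖ T) ∖ (T ∪ S)), so ((S ∩ T) ∪ S) ∪ ((T ∖ S) ∪ T) ⊆ (T ∪ (T ∪ S)) ∖ ((S ∖ T) ∖ (T ∪ S)).

Both inclusions hold.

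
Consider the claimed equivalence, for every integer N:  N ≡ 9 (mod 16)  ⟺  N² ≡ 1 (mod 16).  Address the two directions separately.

(→) Suppose N ≡ 9 (mod 16). Write N = 16j + 9. Then (16j + 9)² = 256j² + 288j + 81 = 16(16j² + 18j + 5) + 1, so N² ≡ 1 (mod 16).

(←) This fails: take N = 1. Then 1² = 1 ≡ 1 (mod 16), yet 1 ≡ 1 (mod 16), not 9.

Only the forward direction holds.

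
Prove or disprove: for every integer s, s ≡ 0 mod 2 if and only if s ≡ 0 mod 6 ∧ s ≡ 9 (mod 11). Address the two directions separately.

Forward direction. This fails: s = 0 gives 0 ≡ 0 (mod 2) but 0 ≡ 0 (mod 11), so the conjunction on the right does not hold.

Converse. If s ≡ 0 (mod 6) and s ≡ 9 (mod 11), then by the Chinese remainder theorem s ≡ 42 (mod 66). Since 42 ≡ 0 (mod 2) and 2 ∣ 66, we get s ≡ 0 (mod 2).

Only the converse holds.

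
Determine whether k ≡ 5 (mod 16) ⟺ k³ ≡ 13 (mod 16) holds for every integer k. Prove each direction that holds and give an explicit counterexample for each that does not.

Equivalent; both directions hold.

(⇒) Suppose k ≡ 5 (mod 16). Write k = 16j + 5. Then (16j + 5)³ = 4096j³ + 3840j² + 1200j + 125 = 16(256j³ + 240j² + 75j + 7) + 13, so k³ ≡ 13 (mod 16).

(⇐) Conversely, suppose k³ ≡ 13 (mod 16). The only residue r in {0, …, 15} with r³ ≡ 13 (mod 16) is r = 5, so k ≡ 5 (mod 16).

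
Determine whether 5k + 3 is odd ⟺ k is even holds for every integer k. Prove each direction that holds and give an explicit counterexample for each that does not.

[⇐] Suppose k is even; write k = 2j. Then 5k + 3 = 5·(2j) + 3 = 2·5j + 3, which is odd.

[⇒] Suppose 5k + 3 is odd. Since 5 is odd, 5k and k have the same parity, so 5k + 3 ≡ k + 3 (mod 2). As 3 is odd, 5k + 3 is odd exactly when k is even. Thus k is even.

Equivalent; both directions hold.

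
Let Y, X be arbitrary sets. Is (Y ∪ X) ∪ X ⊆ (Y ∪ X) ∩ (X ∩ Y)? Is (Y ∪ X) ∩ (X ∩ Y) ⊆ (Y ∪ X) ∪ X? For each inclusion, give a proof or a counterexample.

(⊇) Let x ∈ (Y ∪ X) ∩ (X ∩ Y). Then x ∈ Y ∩ X, from which x ∈ (Y ∪ X) ∪ X.

(⊆) This inclusion fails. Take Y = {1}, X = ∅; then 1 ∈ (Y ∪ X) ∪ X but 1 ∉ (Y ∪ X) ∩ (X ∩ Y).

(⊆) fails; (⊇) holds.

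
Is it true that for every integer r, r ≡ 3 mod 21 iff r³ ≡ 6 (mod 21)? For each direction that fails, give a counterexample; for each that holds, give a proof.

(→) Suppose r ≡ 3 mod 21. Write r = 21j + 3. Then (21j + 3)³ = 9261j³ + 3969j² + 567j + 27 = 21(441j³ + 189j² + 27j + 1) + 6, so r³ ≡ 6 (mod 21).

(←) This fails: take r = 6. Then 6³ = 216 ≡ 6 (mod 21), yet 6 ≡ 6 (mod 21), not 3.

Not equivalent: only (⇒) holds.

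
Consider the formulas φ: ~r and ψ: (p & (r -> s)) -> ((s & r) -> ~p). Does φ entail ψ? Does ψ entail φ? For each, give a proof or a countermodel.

Only the forward direction holds.

[⇒] Assume the antecedent. If s is true, the antecedent forces (s = T, r = F, p = F) or (s = T, r = F, p = T), and the consequent holds there. If s is false, the consequent reduces to true regardless of the other variables. Either way the consequent holds.

[⇐] This fails. Under s = F, r = T, p = F, the left side is false but the right side is true.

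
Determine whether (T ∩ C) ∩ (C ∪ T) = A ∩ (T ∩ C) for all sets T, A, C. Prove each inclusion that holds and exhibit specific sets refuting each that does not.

The sets are not equal: only the reverse inclusion holds.

(⟹) This inclusion fails. Take T = {1}, A = ∅, C = {1}; then 1 ∈ (T ∩ C) ∩ (C ∪ T) but 1 ∉ A ∩ (T ∩ C).

(⟸) Let x ∈ A ∩ (T ∩ C). Then x ∈ T ∩ A ∩ C, from which x ∈ (T ∩ C) ∩ (C ∪ T).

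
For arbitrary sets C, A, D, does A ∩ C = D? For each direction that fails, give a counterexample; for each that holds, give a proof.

(⊆) This inclusion fails. Take C = {1}, A = {1}, D = ∅; then 1 ∈ A ∩ C but 1 ∉ D.

(⊇) This inclusion fails. Take C = ∅, A = ∅, D = {1}; then 1 ∈ D but 1 ∉ A ∩ C.

Neither inclusion holds.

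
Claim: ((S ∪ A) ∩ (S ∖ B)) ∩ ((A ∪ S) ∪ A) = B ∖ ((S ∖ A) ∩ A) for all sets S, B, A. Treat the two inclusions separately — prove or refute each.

(⊆) fails and (⊇) fails.

Forward inclusion. This inclusion fails. Take S = {1}, B = ∅, A = ∅; then 1 ∈ ((S ∪ A) ∩ (S ∖ B)) ∩ ((A ∪ S) ∪ A) but 1 ∉ B ∖ ((S ∖ A) ∩ A).

Reverse inclusion. This inclusion fails. Take S = ∅, B = {1}, A = ∅; then 1 ∈ B ∖ ((S ∖ A) ∩ A) but 1 ∉ ((S ∪ A) ∩ (S ∖ B)) ∩ ((A ∪ S) ∪ A).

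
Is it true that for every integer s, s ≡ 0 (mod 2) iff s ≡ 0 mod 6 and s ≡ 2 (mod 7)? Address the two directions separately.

The forward direction fails; the converse holds.

[⇐] If s ≡ 0 (mod 6) and s ≡ 2 (mod 7), then by the Chinese remainder theorem s ≡ 30 (mod 42). Since 30 ≡ 0 (mod 2) and 2 ∣ 42, we get s ≡ 0 (mod 2).

[⇒] This fails: s = 0 gives 0 ≡ 0 (mod 2) but 0 ≡ 0 (mod 7), so the conjunction on the right does not hold.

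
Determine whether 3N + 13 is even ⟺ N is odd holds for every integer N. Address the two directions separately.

Both directions hold.

(→) Suppose 3N + 13 is even. Since 3 is odd, 3N and N have the same parity, so 3N + 13 ≡ N + 13 (mod 2). As 13 is odd, 3N + 13 is even exactly when N is odd. Thus N is odd.

(←) Conversely, suppose N is odd; write N = 2j + 1. Then 3N + 13 = 3·(2j + 1) + 13 = 2·3j + 16, which is even.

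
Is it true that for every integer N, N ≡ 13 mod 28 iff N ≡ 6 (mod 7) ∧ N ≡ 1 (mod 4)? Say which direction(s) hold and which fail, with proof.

[⇒] Suppose N ≡ 13 (mod 28); write N = 28j + 13. Since 7 ∣ 28, reducing mod 7 gives N ≡ 13 ≡ 6 (mod 7); since 4 ∣ 28, reducing mod 4 gives N ≡ 13 ≡ 1 (mod 4).

[⇐] Conversely, if N ≡ 6 (mod 7) and N ≡ 1 (mod 4), then by the Chinese remainder theorem N ≡ 13 (mod 28). This is exactly N ≡ 13 (mod 28).

Equivalent; both directions hold.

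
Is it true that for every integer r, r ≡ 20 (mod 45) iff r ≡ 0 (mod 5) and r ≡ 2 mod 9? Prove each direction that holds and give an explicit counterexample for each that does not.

(→) Suppose r ≡ 20 (mod 45); write r = 45j + 20. Since 5 ∣ 45, reducing mod 5 gives r ≡ 20 ≡ 0 (mod 5); since 9 ∣ 45, reducing mod 9 gives r ≡ 20 ≡ 2 (mod 9).

(←) Conversely, if r ≡ 0 (mod 5) and r ≡ 2 (mod 9), then by the Chinese remainder theorem r ≡ 20 (mod 45). This is exactly r ≡ 20 (mod 45).

Both directions hold.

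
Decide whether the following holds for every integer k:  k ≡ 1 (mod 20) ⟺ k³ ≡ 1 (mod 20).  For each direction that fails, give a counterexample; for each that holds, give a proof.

Both directions hold.

(⇐) Suppose k³ ≡ 1 (mod 20). The only residue r in {0, …, 19} with r³ ≡ 1 (mod 20) is r = 1, so k ≡ 1 (mod 20).

(⇒) Suppose k ≡ 1 (mod 20). Write k = 20j + 1. Then (20j + 1)³ = 8000j³ + 1200j² + 60j + 1 = 20(400j³ + 60j² + 3j) + 1, so k³ ≡ 1 (mod 20).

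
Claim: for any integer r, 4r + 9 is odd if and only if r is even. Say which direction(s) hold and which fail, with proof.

(→) This fails: take r = 7. Then 4r + 9 = 37, which is odd, yet r = 7 is odd, not even.

(←) Suppose r is even. Since 4 is even, 4r is even for every r, so 4r + 9 has the same parity as 9, which is odd. Hence 4r + 9 is odd.

The forward direction fails; the converse holds.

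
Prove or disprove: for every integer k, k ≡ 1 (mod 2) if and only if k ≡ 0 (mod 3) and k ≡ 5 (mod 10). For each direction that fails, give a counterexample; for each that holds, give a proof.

(←) If k ≡ 0 (mod 3) and k ≡ 5 (mod 10), then by the Chinese remainder theorem k ≡ 15 (mod 30). Since 15 ≡ 1 (mod 2) and 2 ∣ 30, we get k ≡ 1 (mod 2).

(→) This fails: k = 1 gives 1 ≡ 1 (mod 2) but 1 ≡ 1 (mod 3), so the conjunction on the right does not hold.

The forward direction fails; the converse holds.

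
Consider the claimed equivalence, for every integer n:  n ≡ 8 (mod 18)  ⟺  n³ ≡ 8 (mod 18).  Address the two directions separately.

(→) Suppose n ≡ 8 (mod 18). Write n = 18j + 8. Then (18j + 8)³ = 5832j³ + 7776j² + 3456j + 512 = 18(324j³ + 432j² + 192j + 28) + 8, so n³ ≡ 8 (mod 18).

(←) This fails: take n = 2. Then 2³ = 8 ≡ 8 (mod 18), yet 2 ≡ 2 (mod 18), not 8.

The forward direction holds; the converse fails.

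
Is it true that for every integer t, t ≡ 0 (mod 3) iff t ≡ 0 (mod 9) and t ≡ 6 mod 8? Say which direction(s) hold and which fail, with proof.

(⇒) This fails: t = 0 gives 0 ≡ 0 (mod 3) but 0 ≡ 0 (mod 8), so the conjunction on the right does not hold.

(⇐) Conversely, if t ≡ 0 (mod 9) and t ≡ 6 (mod 8), then by the Chinese remainder theorem t ≡ 54 (mod 72). Since 54 ≡ 0 (mod 3) and 3 ∣ 72, we get t ≡ 0 (mod 3).

(⇒) fails; (⇐) holds.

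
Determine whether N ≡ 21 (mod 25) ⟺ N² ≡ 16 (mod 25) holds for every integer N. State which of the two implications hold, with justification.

(⇒) holds; (⇐) fails.

[⇒] Suppose N ≡ 21 (mod 25). Write N = 25j + 21. Then (25j + 21)² = 625j² + 1050j + 441 = 25(25j² + 42j + 17) + 16, so N² ≡ 16 (mod 25).

[⇐] This fails: take N = 4. Then 4² = 16 ≡ 16 (mod 25), yet 4 ≡ 4 (mod 25), not 21.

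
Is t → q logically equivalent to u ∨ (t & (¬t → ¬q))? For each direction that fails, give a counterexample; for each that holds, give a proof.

[⇒] This fails. Under u = F, t = F, q = F, the left side is true but the right side is false.

[⇐] This fails. Under u = F, t = T, q = F, the left side is false but the right side is true.

(⇒) fails and (⇐) fails.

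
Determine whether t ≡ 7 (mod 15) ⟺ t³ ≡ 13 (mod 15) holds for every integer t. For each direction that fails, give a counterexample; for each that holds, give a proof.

Converse. Suppose t³ ≡ 13 (mod 15). The only residue r in {0, …, 14} with r³ ≡ 13 (mod 15) is r = 7, so t ≡ 7 (mod 15).

Forward direction. Suppose t ≡ 7 (mod 15). Write t = 15j + 7. Then (15j + 7)³ = 3375j³ + 4725j² + 2205j + 343 = 15(225j³ + 315j² + 147j + 22) + 13, so t³ ≡ 13 (mod 15).

Both directions hold; the statement is true.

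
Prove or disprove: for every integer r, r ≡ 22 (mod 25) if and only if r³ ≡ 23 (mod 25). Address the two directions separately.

Both implications hold.

(⇐) Suppose r³ ≡ 23 (mod 25). The only residue r in {0, …, 24} with r³ ≡ 23 (mod 25) is r = 22, so r ≡ 22 (mod 25).

(⇒) Suppose r ≡ 22 (mod 25). Write r = 25j + 22. Then (25j + 22)³ = 15625j³ + 41250j² + 36300j + 10648 = 25(625j³ + 1650j² + 1452j + 425) + 23, so r³ ≡ 23 (mod 25).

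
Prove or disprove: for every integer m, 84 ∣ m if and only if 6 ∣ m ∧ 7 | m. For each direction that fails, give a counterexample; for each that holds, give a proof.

(→) If 84 ∣ m, write m = 84q. Since 84 = 14·6, m = 6·(14q), so 6 ∣ m; and since 84 = 12·7, m = 7·(12q), so 7 ∣ m.

(←) This fails: take m = 42. Both 6 ∣ 42 and 7 ∣ 42, yet 42 is not a multiple of 84 (since 42 = 0·84 + 42), so 84 ∤ 42.

(⇒) holds; (⇐) fails.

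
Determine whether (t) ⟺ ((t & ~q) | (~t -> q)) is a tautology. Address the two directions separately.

Forward direction. Assume the antecedent. If q is true, (t & ~q) | (~t -> q) reduces to true regardless of the other variables. If q is false, the antecedent forces (q = F, t = T), and (t & ~q) | (~t -> q) holds there. Either way (t & ~q) | (~t -> q) holds.

Converse. This fails. Under q = T, t = F, the left side is false but the right side is true.

(⇒) holds; (⇐) fails.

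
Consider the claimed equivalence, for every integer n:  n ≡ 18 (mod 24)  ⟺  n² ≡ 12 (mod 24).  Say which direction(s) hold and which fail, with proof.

[⇒] Suppose n ≡ 18 (mod 24). Write n = 24j + 18. Then (24j + 18)² = 576j² + 864j + 324 = 24(24j² + 36j + 13) + 12, so n² ≡ 12 (mod 24).

[⇐] This fails: take n = 6. Then 6² = 36 ≡ 12 (mod 24), yet 6 ≡ 6 (mod 24), not 18.

Only the forward direction holds.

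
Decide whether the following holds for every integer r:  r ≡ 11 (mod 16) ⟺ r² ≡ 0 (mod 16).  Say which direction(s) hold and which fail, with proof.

Neither implication holds.

[⇒] This fails: take r = 11. Then 11 ≡ 11 (mod 16), but 11² = 121 ≡ 9 (mod 16), not 0.

[⇐] This fails: take r = 0. Then 0² = 0 ≡ 0 (mod 16), yet 0 ≡ 0 (mod 16), not 11.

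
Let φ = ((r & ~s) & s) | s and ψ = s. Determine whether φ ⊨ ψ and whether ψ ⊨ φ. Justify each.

[⇐] Assume the antecedent. If s is true, ((r & ~s) & s) | s reduces to true regardless of the other variables. If s is false, the antecedent cannot hold. Either way ((r & ~s) & s) | s holds.

[⇒] Assume the antecedent. If s is true, s reduces to true regardless of the other variables. If s is false, the antecedent cannot hold. Either way s holds.

Both directions hold; the statement is true.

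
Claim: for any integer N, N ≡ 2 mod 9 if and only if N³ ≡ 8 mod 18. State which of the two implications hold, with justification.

(⇒) fails and (⇐) fails.

(→) This fails: take N = 11. Then 11 ≡ 2 (mod 9), but 11³ = 1331 ≡ 17 (mod 18), not 8.

(←) This fails: take N = 8. Then 8³ = 512 ≡ 8 (mod 18), yet 8 ≡ 8 (mod 9), not 2.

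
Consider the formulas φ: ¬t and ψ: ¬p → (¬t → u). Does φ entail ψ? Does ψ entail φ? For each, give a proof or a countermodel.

Forward direction. This fails. Under u = F, t = F, p = F, the left side is true but the right side is false.

Converse. This fails. Under u = F, t = T, p = F, the left side is false but the right side is true.

(⇒) fails and (⇐) fails.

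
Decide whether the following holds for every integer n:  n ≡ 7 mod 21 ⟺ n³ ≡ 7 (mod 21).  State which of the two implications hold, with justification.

The biconditional holds.

(⇐) Suppose n³ ≡ 7 (mod 21). The only residue r in {0, …, 20} with r³ ≡ 7 (mod 21) is r = 7, so n ≡ 7 (mod 21).

(⇒) Suppose n ≡ 7 mod 21. Write n = 21j + 7. Then (21j + 7)³ = 9261j³ + 9261j² + 3087j + 343 = 21(441j³ + 441j² + 147j + 16) + 7, so n³ ≡ 7 (mod 21).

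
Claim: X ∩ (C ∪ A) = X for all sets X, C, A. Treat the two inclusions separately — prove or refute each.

Only the forward inclusion holds.

(⟹) Let x ∈ X ∩ (C ∪ A). Then either x ∈ X ∩ C and x ∉ A; or x ∈ X ∩ A and x ∉ C; or x ∈ X ∩ C ∩ A. In each case x ∈ X, so X ∩ (C ∪ A) ⊆ X.

(⟸) This inclusion fails. Take X = {1}, C = ∅, A = ∅; then 1 ∈ X but 1 ∉ X ∩ (C ∪ A).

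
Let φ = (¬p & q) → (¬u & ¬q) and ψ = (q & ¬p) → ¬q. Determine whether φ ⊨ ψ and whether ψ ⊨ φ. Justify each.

Equivalent; both directions hold.

(⟸) Assume the antecedent. If q is true, the antecedent forces (u = F, q = T, p = T) or (u = T, q = T, p = T), and (¬p & q) → (¬u & ¬q) holds there. If q is false, (¬p & q) → (¬u & ¬q) reduces to true regardless of the other variables. Either way (¬p & q) → (¬u & ¬q) holds.

(⟹) Assume the antecedent. If q is true, the antecedent forces (u = F, q = T, p = T) or (u = T, q = T, p = T), and (q & ¬p) → ¬q holds there. If q is false, (q & ¬p) → ¬q reduces to true regardless of the other variables. Either way (q & ¬p) → ¬q holds.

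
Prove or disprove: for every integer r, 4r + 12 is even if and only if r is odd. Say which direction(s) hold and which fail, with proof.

Only the reverse direction holds.

(⟹) This fails: take r = 2. Then 4r + 12 = 20, which is even, yet r = 2 is even, not odd.

(⟸) Suppose r is odd. Since 4 is even, 4r is even for every r, so 4r + 12 has the same parity as 12, which is even. Hence 4r + 12 is even.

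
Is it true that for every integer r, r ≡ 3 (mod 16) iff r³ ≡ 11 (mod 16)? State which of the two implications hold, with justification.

Both implications hold.

[⇒] Suppose r ≡ 3 (mod 16). Write r = 16j + 3. Then (16j + 3)³ = 4096j³ + 2304j² + 432j + 27 = 16(256j³ + 144j² + 27j + 1) + 11, so r³ ≡ 11 (mod 16).

[⇐] Conversely, suppose r³ ≡ 11 (mod 16). The only residue r in {0, …, 15} with r³ ≡ 11 (mod 16) is r = 3, so r ≡ 3 (mod 16).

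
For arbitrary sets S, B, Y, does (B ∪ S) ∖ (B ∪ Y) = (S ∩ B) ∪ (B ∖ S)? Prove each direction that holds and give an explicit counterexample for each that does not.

Forward inclusion. This inclusion fails. Take S = {1}, B = ∅, Y = ∅; then 1 ∈ (B ∪ S) ∖ (B ∪ Y) but 1 ∉ (S ∩ B) ∪ (B ∖ S).

Reverse inclusion. This inclusion fails. Take S = ∅, B = {1}, Y = ∅; then 1 ∈ (S ∩ B) ∪ (B ∖ S) but 1 ∉ (B ∪ S) ∖ (B ∪ Y).

Both inclusions fail.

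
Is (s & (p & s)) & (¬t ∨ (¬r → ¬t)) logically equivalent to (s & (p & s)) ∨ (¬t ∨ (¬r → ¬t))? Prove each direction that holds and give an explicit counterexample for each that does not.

Not equivalent: only (⇒) holds.

(⟸) This fails. Under s = F, t = F, p = F, r = F, the left side is false but the right side is true.

(⟹) Assume the antecedent. If t is true, the antecedent forces (s = T, t = T, p = T, r = T), and the consequent holds there. If t is false, the consequent reduces to true regardless of the other variables. Either way the consequent holds.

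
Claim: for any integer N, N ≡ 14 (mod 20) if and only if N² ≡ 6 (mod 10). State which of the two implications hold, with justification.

Only the forward direction holds.

(⟹) Suppose N ≡ 14 (mod 20). Then N² ≡ 14² = 196 (mod 20), and since 10 ∣ 20, also N² ≡ 6 (mod 10).

(⟸) This fails: take N = 4. Then 4² = 16 ≡ 6 (mod 10), yet 4 ≡ 4 (mod 20), not 14.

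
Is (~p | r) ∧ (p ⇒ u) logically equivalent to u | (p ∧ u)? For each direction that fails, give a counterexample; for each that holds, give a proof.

(⟹) This fails. Under u = F, r = F, p = F, the left side is true but the right side is false.

(⟸) This fails. Under u = T, r = F, p = T, the left side is false but the right side is true.

(⇒) fails and (⇐) fails.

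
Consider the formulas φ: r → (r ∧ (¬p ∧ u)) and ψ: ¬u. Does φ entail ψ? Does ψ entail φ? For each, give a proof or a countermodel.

Forward direction. This fails. Under u = T, r = F, p = F, the left side is true but the right side is false.

Converse. This fails. Under u = F, r = T, p = F, the left side is false but the right side is true.

(⇒) fails and (⇐) fails.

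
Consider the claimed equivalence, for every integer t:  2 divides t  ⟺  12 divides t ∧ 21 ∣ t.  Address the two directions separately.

The forward direction fails; the converse holds.

[⇒] This fails: take t = 2. Certainly 2 ∣ 2, but 12 ∤ 2.

[⇐] Suppose 12 ∣ t and 21 ∣ t. Any common multiple of 12 and 21 is a multiple of their lcm; here lcm(12, 21) = 12·21/gcd(12, 21) = 252/3 = 84, so 84 ∣ t. Since 2 ∣ 84, it follows that 2 ∣ t.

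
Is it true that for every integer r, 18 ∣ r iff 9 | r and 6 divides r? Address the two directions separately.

Both directions hold.

(⇒) If 18 ∣ r, write r = 18q. Since 18 = 2·9, r = 9·(2q), so 9 ∣ r; and since 18 = 3·6, r = 6·(3q), so 6 ∣ r.

(⇐) Suppose 9 ∣ r and 6 ∣ r. Any common multiple of 9 and 6 is a multiple of their lcm; here lcm(9, 6) = 9·6/gcd(9, 6) = 54/3 = 18, so 18 ∣ r.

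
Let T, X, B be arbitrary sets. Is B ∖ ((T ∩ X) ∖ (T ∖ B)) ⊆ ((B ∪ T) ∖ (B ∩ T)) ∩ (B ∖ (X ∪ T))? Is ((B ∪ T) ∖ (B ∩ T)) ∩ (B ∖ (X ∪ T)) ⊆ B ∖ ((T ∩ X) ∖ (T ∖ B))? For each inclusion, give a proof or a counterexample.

The sets are not equal: only the reverse inclusion holds.

(⊆) This inclusion fails. Take T = {1}, X = ∅, B = {1}; then 1 ∈ B ∖ ((T ∩ X) ∖ (T ∖ B)) but 1 ∉ ((B ∪ T) ∖ (B ∩ T)) ∩ (B ∖ (X ∪ T)).

(⊇) Let x ∈ ((B ∪ T) ∖ (B ∩ T)) ∩ (B ∖ (X ∪ T)). Then x ∈ B and x ∉ T, X, from which x ∈ B ∖ ((T ∩ X) ∖ (T ∖ B)).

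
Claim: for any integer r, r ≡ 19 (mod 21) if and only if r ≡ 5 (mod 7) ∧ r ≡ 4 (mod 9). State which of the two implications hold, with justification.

The forward direction fails; the converse holds.

Forward direction. This fails: r = 19 gives 19 ≡ 19 (mod 21) but 19 ≡ 1 (mod 9), so the conjunction on the right does not hold.

Converse. If r ≡ 5 (mod 7) and r ≡ 4 (mod 9), then by the Chinese remainder theorem r ≡ 40 (mod 63). Since 40 ≡ 19 (mod 21) and 21 ∣ 63, we get r ≡ 19 (mod 21).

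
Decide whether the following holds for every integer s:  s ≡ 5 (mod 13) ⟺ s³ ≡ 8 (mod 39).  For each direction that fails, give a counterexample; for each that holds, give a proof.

Neither implication holds.

[⇒] This fails: take s = 18. Then 18 ≡ 5 (mod 13), but 18³ = 5832 ≡ 21 (mod 39), not 8.

[⇐] This fails: take s = 2. Then 2³ = 8 ≡ 8 (mod 39), yet 2 ≡ 2 (mod 13), not 5.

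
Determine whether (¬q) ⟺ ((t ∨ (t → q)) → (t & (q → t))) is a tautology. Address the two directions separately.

(⇒) This fails. Under t = F, q = F, the left side is true but the right side is false.

(⇐) This fails. Under t = T, q = T, the left side is false but the right side is true.

Neither direction holds.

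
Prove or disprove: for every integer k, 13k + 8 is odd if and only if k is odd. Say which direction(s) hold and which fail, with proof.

Forward direction. Suppose 13k + 8 is odd. Since 13 is odd, 13k and k have the same parity, so 13k + 8 ≡ k + 8 (mod 2). As 8 is even, 13k + 8 is odd exactly when k is odd. Thus k is odd.

Converse. Suppose k is odd; write k = 2j + 1. Then 13k + 8 = 13·(2j + 1) + 8 = 2·13j + 21, which is odd.

Both implications hold.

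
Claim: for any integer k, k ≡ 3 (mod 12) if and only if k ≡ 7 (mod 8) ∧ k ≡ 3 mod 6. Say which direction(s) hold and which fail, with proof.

(⇒) fails; (⇐) holds.

(⇒) This fails: k = 3 gives 3 ≡ 3 (mod 12) but 3 ≡ 3 (mod 8), so the conjunction on the right does not hold.

(⇐) Conversely, if k ≡ 7 (mod 8) and k ≡ 3 (mod 6), then by the Chinese remainder theorem k ≡ 15 (mod 24). Since 15 ≡ 3 (mod 12) and 12 ∣ 24, we get k ≡ 3 (mod 12).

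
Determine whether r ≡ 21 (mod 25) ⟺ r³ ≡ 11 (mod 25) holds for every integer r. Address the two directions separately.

Both directions hold; the statement is true.

(⇒) Suppose r ≡ 21 (mod 25). Write r = 25j + 21. Then (25j + 21)³ = 15625j³ + 39375j² + 33075j + 9261 = 25(625j³ + 1575j² + 1323j + 370) + 11, so r³ ≡ 11 (mod 25).

(⇐) Conversely, suppose r³ ≡ 11 (mod 25). The only residue r in {0, …, 24} with r³ ≡ 11 (mod 25) is r = 21, so r ≡ 21 (mod 25).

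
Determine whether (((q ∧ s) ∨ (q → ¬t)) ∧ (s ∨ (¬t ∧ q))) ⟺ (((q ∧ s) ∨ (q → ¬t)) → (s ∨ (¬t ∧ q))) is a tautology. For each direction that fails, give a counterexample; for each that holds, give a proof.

Forward direction. Assume the antecedent. If s is true, the consequent reduces to true regardless of the other variables. If s is false, the antecedent forces (s = F, t = F, q = T), and the consequent holds there. Either way the consequent holds.

Converse. This fails. Under s = F, t = T, q = T, the left side is false but the right side is true.

(⇒) holds; (⇐) fails.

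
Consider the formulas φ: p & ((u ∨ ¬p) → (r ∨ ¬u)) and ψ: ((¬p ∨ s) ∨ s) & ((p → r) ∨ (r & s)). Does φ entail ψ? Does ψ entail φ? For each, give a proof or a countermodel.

Neither implication holds.

(⇒) This fails. Under s = F, u = F, p = T, r = F, the left side is true but the right side is false.

(⇐) This fails. Under s = F, u = F, p = F, r = F, the left side is false but the right side is true.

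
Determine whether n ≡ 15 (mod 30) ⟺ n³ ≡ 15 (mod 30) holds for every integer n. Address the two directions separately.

Both directions hold.

(⟹) Suppose n ≡ 15 (mod 30). Write n = 30j + 15. Then (30j + 15)³ = 27000j³ + 40500j² + 20250j + 3375 = 30(900j³ + 1350j² + 675j + 112) + 15, so n³ ≡ 15 (mod 30).

(⟸) Conversely, suppose n³ ≡ 15 (mod 30). The only residue r in {0, …, 29} with r³ ≡ 15 (mod 30) is r = 15, so n ≡ 15 (mod 30).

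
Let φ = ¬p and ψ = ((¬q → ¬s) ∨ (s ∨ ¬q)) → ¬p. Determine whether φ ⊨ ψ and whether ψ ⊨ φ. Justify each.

(⟸) Assume the antecedent. If p is true, the antecedent cannot hold. If p is false, ¬p reduces to true regardless of the other variables. Either way ¬p holds.

(⟹) Assume the antecedent. If p is true, the antecedent cannot hold. If p is false, ((¬q → ¬s) ∨ (s ∨ ¬q)) → ¬p reduces to true regardless of the other variables. Either way ((¬q → ¬s) ∨ (s ∨ ¬q)) → ¬p holds.

Both directions hold.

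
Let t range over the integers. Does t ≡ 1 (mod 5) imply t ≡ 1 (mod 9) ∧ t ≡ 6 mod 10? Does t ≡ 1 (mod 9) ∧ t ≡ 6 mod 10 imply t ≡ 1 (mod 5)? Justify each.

Not equivalent: only (⇐) holds.

(⟹) This fails: t = 1 gives 1 ≡ 1 (mod 5) but 1 ≡ 1 (mod 10), so the conjunction on the right does not hold.

(⟸) Conversely, if t ≡ 1 (mod 9) and t ≡ 6 (mod 10), then by the Chinese remainder theorem t ≡ 46 (mod 90). Since 46 ≡ 1 (mod 5) and 5 ∣ 90, we get t ≡ 1 (mod 5).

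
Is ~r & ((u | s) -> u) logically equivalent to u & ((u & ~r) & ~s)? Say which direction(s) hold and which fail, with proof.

(⟹) This fails. Under r = F, s = F, u = F, the left side is true but the right side is false.

(⟸) Assume the antecedent. If r is true, the antecedent cannot hold. If r is false, the antecedent forces (r = F, s = F, u = T), and ~r & ((u | s) -> u) holds there. Either way ~r & ((u | s) -> u) holds.

(⇒) fails; (⇐) holds.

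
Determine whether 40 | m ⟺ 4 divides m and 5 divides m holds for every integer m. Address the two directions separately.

[⇒] If 40 ∣ m, write m = 40q. Since 40 = 10·4, m = 4·(10q), so 4 ∣ m; and since 40 = 8·5, m = 5·(8q), so 5 ∣ m.

[⇐] This fails: take m = 20. Both 4 ∣ 20 and 5 ∣ 20, yet 20 is not a multiple of 40 (since 20 = 0·40 + 20), so 40 ∤ 20.

The forward direction holds; the converse fails.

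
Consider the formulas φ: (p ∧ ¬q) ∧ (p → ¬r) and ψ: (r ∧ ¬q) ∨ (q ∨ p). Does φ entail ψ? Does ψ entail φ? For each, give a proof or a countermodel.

Not equivalent: only (⇒) holds.

Forward direction. Assume the antecedent. If q is true, the antecedent cannot hold. If q is false, the antecedent forces (q = F, p = T, r = F), and (r ∧ ¬q) ∨ (q ∨ p) holds there. Either way (r ∧ ¬q) ∨ (q ∨ p) holds.

Converse. This fails. Under q = T, p = F, r = F, the left side is false but the right side is true.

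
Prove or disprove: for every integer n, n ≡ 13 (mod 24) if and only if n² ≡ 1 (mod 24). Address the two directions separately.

Forward direction. Suppose n ≡ 13 (mod 24). Write n = 24j + 13. Then (24j + 13)² = 576j² + 624j + 169 = 24(24j² + 26j + 7) + 1, so n² ≡ 1 (mod 24).

Converse. This fails: take n = 1. Then 1² = 1 ≡ 1 (mod 24), yet 1 ≡ 1 (mod 24), not 13.

Only the forward implication holds.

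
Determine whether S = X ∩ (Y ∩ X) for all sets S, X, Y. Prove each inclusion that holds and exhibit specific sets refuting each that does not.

(⊆) fails and (⊇) fails.

(⊆) This inclusion fails. Take S = {1}, X = ∅, Y = ∅; then 1 ∈ S but 1 ∉ X ∩ (Y ∩ X).

(⊇) This inclusion fails. Take S = ∅, X = {1}, Y = {1}; then 1 ∈ X ∩ (Y ∩ X) but 1 ∉ S.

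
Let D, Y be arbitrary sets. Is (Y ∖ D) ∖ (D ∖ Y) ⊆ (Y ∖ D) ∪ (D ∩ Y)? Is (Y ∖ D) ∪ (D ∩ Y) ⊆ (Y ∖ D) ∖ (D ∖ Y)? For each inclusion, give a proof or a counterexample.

(⊆) holds; (⊇) fails.

(⟹) Let x ∈ (Y ∖ D) ∖ (D ∖ Y). Then x ∈ Y and x ∉ D, from which x ∈ (Y ∖ D) ∪ (D ∩ Y).

(⟸) This inclusion fails. Take D = {1}, Y = {1}; then 1 ∈ (Y ∖ D) ∪ (D ∩ Y) but 1 ∉ (Y ∖ D) ∖ (D ∖ Y).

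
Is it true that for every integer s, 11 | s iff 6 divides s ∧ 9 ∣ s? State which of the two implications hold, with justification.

(→) This fails: take s = 11. Certainly 11 ∣ 11, but 6 ∤ 11.

(←) This fails: take s = 18. Both 6 ∣ 18 and 9 ∣ 18, yet 18 is not a multiple of 11 (since 18 = 1·11 + 7), so 11 ∤ 18.

Both directions fail.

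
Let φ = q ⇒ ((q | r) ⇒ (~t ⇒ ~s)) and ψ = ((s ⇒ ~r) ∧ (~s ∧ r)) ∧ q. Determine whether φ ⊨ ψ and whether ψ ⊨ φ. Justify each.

Only the converse holds.

[⇒] This fails. Under t = F, r = F, q = F, s = F, the left side is true but the right side is false.

[⇐] Assume the antecedent. If t is true, q ⇒ ((q | r) ⇒ (~t ⇒ ~s)) reduces to true regardless of the other variables. If t is false, the antecedent forces (t = F, r = T, q = T, s = F), and q ⇒ ((q | r) ⇒ (~t ⇒ ~s)) holds there. Either way q ⇒ ((q | r) ⇒ (~t ⇒ ~s)) holds.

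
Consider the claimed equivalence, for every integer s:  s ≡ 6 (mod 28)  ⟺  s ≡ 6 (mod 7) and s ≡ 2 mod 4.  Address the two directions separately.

Forward direction. Suppose s ≡ 6 (mod 28); write s = 28j + 6. Since 7 ∣ 28, reducing mod 7 gives s ≡ 6 (mod 7); since 4 ∣ 28, reducing mod 4 gives s ≡ 6 ≡ 2 (mod 4).

Converse. If s ≡ 6 (mod 7) and s ≡ 2 (mod 4), then by the Chinese remainder theorem s ≡ 6 (mod 28). This is exactly s ≡ 6 (mod 28).

Both directions hold; the statement is true.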